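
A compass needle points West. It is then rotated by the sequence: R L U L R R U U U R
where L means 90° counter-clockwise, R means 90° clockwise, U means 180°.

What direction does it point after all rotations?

Answer: Final heading: East

Derivation:
Start: West
  R (right (90° clockwise)) -> North
  L (left (90° counter-clockwise)) -> West
  U (U-turn (180°)) -> East
  L (left (90° counter-clockwise)) -> North
  R (right (90° clockwise)) -> East
  R (right (90° clockwise)) -> South
  U (U-turn (180°)) -> North
  U (U-turn (180°)) -> South
  U (U-turn (180°)) -> North
  R (right (90° clockwise)) -> East
Final: East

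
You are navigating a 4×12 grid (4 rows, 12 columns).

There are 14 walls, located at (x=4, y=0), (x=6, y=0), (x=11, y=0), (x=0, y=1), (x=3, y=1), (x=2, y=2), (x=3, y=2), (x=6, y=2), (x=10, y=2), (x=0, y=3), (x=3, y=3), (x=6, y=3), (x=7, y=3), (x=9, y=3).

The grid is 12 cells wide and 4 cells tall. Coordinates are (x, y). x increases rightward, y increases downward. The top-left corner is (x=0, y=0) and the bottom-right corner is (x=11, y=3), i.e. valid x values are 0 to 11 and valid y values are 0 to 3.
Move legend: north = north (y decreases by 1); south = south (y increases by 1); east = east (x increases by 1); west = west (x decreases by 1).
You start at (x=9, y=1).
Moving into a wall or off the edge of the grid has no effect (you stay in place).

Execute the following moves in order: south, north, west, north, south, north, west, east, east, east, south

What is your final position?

Start: (x=9, y=1)
  south (south): (x=9, y=1) -> (x=9, y=2)
  north (north): (x=9, y=2) -> (x=9, y=1)
  west (west): (x=9, y=1) -> (x=8, y=1)
  north (north): (x=8, y=1) -> (x=8, y=0)
  south (south): (x=8, y=0) -> (x=8, y=1)
  north (north): (x=8, y=1) -> (x=8, y=0)
  west (west): (x=8, y=0) -> (x=7, y=0)
  east (east): (x=7, y=0) -> (x=8, y=0)
  east (east): (x=8, y=0) -> (x=9, y=0)
  east (east): (x=9, y=0) -> (x=10, y=0)
  south (south): (x=10, y=0) -> (x=10, y=1)
Final: (x=10, y=1)

Answer: Final position: (x=10, y=1)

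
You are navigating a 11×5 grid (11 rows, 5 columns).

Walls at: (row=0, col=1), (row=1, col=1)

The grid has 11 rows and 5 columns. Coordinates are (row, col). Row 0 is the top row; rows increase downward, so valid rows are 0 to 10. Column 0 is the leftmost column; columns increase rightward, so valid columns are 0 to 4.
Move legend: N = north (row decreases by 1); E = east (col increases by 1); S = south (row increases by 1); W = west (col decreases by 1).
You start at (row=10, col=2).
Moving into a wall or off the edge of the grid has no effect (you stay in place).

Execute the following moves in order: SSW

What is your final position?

Answer: Final position: (row=10, col=1)

Derivation:
Start: (row=10, col=2)
  S (south): blocked, stay at (row=10, col=2)
  S (south): blocked, stay at (row=10, col=2)
  W (west): (row=10, col=2) -> (row=10, col=1)
Final: (row=10, col=1)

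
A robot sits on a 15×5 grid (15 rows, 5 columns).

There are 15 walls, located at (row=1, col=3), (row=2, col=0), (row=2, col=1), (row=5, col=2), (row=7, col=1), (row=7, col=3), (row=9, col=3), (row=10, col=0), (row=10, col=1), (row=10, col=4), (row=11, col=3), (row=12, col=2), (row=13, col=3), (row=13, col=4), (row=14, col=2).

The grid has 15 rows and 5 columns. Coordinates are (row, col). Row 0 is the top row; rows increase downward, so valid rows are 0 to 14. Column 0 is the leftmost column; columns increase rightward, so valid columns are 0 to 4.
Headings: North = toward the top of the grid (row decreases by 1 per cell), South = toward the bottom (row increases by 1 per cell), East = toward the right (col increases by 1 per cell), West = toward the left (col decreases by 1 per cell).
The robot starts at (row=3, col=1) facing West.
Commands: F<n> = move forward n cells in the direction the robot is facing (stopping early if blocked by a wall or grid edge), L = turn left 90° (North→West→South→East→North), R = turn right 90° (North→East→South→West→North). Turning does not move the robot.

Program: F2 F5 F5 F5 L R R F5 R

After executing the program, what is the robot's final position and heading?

Start: (row=3, col=1), facing West
  F2: move forward 1/2 (blocked), now at (row=3, col=0)
  [×3]F5: move forward 0/5 (blocked), now at (row=3, col=0)
  L: turn left, now facing South
  R: turn right, now facing West
  R: turn right, now facing North
  F5: move forward 0/5 (blocked), now at (row=3, col=0)
  R: turn right, now facing East
Final: (row=3, col=0), facing East

Answer: Final position: (row=3, col=0), facing East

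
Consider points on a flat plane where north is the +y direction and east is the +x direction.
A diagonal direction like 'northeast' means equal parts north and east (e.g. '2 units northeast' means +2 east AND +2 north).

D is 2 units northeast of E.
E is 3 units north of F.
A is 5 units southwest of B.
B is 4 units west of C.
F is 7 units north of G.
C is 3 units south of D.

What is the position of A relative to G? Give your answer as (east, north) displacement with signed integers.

Place G at the origin (east=0, north=0).
  F is 7 units north of G: delta (east=+0, north=+7); F at (east=0, north=7).
  E is 3 units north of F: delta (east=+0, north=+3); E at (east=0, north=10).
  D is 2 units northeast of E: delta (east=+2, north=+2); D at (east=2, north=12).
  C is 3 units south of D: delta (east=+0, north=-3); C at (east=2, north=9).
  B is 4 units west of C: delta (east=-4, north=+0); B at (east=-2, north=9).
  A is 5 units southwest of B: delta (east=-5, north=-5); A at (east=-7, north=4).
Therefore A relative to G: (east=-7, north=4).

Answer: A is at (east=-7, north=4) relative to G.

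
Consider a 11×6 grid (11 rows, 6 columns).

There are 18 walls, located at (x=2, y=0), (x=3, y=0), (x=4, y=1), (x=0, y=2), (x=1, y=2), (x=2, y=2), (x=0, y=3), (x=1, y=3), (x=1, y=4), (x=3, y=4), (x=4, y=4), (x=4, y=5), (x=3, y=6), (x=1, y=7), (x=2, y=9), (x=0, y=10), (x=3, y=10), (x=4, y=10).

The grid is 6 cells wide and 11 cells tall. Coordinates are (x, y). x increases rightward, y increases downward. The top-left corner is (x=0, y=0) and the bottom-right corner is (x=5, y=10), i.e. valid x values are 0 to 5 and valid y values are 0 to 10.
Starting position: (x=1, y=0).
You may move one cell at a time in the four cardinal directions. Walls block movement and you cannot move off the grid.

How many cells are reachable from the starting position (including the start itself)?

Answer: Reachable cells: 48

Derivation:
BFS flood-fill from (x=1, y=0):
  Distance 0: (x=1, y=0)
  Distance 1: (x=0, y=0), (x=1, y=1)
  Distance 2: (x=0, y=1), (x=2, y=1)
  Distance 3: (x=3, y=1)
  Distance 4: (x=3, y=2)
  Distance 5: (x=4, y=2), (x=3, y=3)
  Distance 6: (x=5, y=2), (x=2, y=3), (x=4, y=3)
  Distance 7: (x=5, y=1), (x=5, y=3), (x=2, y=4)
  Distance 8: (x=5, y=0), (x=5, y=4), (x=2, y=5)
  Distance 9: (x=4, y=0), (x=1, y=5), (x=3, y=5), (x=5, y=5), (x=2, y=6)
  Distance 10: (x=0, y=5), (x=1, y=6), (x=5, y=6), (x=2, y=7)
  Distance 11: (x=0, y=4), (x=0, y=6), (x=4, y=6), (x=3, y=7), (x=5, y=7), (x=2, y=8)
  Distance 12: (x=0, y=7), (x=4, y=7), (x=1, y=8), (x=3, y=8), (x=5, y=8)
  Distance 13: (x=0, y=8), (x=4, y=8), (x=1, y=9), (x=3, y=9), (x=5, y=9)
  Distance 14: (x=0, y=9), (x=4, y=9), (x=1, y=10), (x=5, y=10)
  Distance 15: (x=2, y=10)
Total reachable: 48 (grid has 48 open cells total)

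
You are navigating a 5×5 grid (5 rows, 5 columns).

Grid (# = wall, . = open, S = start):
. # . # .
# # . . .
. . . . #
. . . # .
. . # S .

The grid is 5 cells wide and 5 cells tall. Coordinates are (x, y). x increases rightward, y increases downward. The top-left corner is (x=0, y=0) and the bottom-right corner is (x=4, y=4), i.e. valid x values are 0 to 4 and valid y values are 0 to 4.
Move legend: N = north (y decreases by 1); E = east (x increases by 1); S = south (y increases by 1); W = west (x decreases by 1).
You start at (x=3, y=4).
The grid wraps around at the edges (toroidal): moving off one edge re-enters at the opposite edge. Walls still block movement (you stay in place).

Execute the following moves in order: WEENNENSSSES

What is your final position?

Answer: Final position: (x=1, y=4)

Derivation:
Start: (x=3, y=4)
  W (west): blocked, stay at (x=3, y=4)
  E (east): (x=3, y=4) -> (x=4, y=4)
  E (east): (x=4, y=4) -> (x=0, y=4)
  N (north): (x=0, y=4) -> (x=0, y=3)
  N (north): (x=0, y=3) -> (x=0, y=2)
  E (east): (x=0, y=2) -> (x=1, y=2)
  N (north): blocked, stay at (x=1, y=2)
  S (south): (x=1, y=2) -> (x=1, y=3)
  S (south): (x=1, y=3) -> (x=1, y=4)
  S (south): blocked, stay at (x=1, y=4)
  E (east): blocked, stay at (x=1, y=4)
  S (south): blocked, stay at (x=1, y=4)
Final: (x=1, y=4)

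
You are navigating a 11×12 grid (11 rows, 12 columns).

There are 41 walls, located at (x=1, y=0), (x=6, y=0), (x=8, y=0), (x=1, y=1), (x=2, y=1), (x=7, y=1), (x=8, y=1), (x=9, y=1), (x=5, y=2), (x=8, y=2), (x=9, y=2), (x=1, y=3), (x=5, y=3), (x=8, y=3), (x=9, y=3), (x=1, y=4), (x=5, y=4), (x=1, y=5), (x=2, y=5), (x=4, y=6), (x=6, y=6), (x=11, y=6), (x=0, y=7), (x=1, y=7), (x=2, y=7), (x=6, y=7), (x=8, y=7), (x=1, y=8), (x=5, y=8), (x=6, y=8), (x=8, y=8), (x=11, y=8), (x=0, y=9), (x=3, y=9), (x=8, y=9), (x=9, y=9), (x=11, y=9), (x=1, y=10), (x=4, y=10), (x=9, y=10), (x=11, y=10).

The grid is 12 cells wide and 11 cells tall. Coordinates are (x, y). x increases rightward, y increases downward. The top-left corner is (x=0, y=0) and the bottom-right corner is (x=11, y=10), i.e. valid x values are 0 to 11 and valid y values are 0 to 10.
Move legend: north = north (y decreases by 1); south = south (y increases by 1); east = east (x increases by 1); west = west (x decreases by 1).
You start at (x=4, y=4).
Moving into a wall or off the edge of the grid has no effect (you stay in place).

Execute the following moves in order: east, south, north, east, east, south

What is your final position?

Answer: Final position: (x=4, y=5)

Derivation:
Start: (x=4, y=4)
  east (east): blocked, stay at (x=4, y=4)
  south (south): (x=4, y=4) -> (x=4, y=5)
  north (north): (x=4, y=5) -> (x=4, y=4)
  east (east): blocked, stay at (x=4, y=4)
  east (east): blocked, stay at (x=4, y=4)
  south (south): (x=4, y=4) -> (x=4, y=5)
Final: (x=4, y=5)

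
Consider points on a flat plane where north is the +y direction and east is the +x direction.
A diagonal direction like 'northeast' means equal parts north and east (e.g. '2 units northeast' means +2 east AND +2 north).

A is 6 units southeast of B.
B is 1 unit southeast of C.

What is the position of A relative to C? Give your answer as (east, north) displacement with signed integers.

Place C at the origin (east=0, north=0).
  B is 1 unit southeast of C: delta (east=+1, north=-1); B at (east=1, north=-1).
  A is 6 units southeast of B: delta (east=+6, north=-6); A at (east=7, north=-7).
Therefore A relative to C: (east=7, north=-7).

Answer: A is at (east=7, north=-7) relative to C.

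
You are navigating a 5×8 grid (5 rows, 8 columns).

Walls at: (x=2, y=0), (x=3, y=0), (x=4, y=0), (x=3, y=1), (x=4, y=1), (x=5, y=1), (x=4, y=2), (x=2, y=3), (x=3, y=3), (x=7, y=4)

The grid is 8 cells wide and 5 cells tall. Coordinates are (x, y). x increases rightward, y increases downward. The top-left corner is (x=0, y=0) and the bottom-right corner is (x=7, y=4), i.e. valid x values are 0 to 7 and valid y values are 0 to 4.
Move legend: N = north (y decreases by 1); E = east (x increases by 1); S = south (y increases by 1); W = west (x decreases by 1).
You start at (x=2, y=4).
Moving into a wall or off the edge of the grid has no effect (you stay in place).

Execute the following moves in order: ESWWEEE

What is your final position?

Start: (x=2, y=4)
  E (east): (x=2, y=4) -> (x=3, y=4)
  S (south): blocked, stay at (x=3, y=4)
  W (west): (x=3, y=4) -> (x=2, y=4)
  W (west): (x=2, y=4) -> (x=1, y=4)
  E (east): (x=1, y=4) -> (x=2, y=4)
  E (east): (x=2, y=4) -> (x=3, y=4)
  E (east): (x=3, y=4) -> (x=4, y=4)
Final: (x=4, y=4)

Answer: Final position: (x=4, y=4)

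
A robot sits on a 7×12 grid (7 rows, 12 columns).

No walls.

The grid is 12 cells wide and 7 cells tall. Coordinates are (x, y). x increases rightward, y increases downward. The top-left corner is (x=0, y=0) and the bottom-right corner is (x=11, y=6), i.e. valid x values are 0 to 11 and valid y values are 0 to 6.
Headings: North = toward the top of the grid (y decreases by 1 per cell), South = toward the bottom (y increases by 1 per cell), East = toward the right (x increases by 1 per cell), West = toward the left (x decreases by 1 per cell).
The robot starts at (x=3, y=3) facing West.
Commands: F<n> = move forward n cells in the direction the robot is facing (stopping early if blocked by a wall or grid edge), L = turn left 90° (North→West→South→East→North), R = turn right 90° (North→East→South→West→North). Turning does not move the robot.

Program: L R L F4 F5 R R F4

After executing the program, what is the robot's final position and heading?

Answer: Final position: (x=3, y=2), facing North

Derivation:
Start: (x=3, y=3), facing West
  L: turn left, now facing South
  R: turn right, now facing West
  L: turn left, now facing South
  F4: move forward 3/4 (blocked), now at (x=3, y=6)
  F5: move forward 0/5 (blocked), now at (x=3, y=6)
  R: turn right, now facing West
  R: turn right, now facing North
  F4: move forward 4, now at (x=3, y=2)
Final: (x=3, y=2), facing North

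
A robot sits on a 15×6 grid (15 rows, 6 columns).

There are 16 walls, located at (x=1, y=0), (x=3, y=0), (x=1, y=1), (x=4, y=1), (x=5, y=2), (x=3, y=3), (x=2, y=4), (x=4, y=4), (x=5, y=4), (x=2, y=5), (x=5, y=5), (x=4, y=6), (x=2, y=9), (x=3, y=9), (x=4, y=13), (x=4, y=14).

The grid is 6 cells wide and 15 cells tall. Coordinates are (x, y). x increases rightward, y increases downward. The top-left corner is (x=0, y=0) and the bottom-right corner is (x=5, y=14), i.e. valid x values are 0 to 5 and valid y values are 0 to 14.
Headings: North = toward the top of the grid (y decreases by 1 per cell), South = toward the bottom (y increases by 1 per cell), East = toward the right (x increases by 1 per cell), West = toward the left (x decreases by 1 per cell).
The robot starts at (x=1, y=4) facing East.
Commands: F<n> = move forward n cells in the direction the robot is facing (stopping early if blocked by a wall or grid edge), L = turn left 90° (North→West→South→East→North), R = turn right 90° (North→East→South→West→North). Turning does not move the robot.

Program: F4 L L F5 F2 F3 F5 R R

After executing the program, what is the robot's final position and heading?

Start: (x=1, y=4), facing East
  F4: move forward 0/4 (blocked), now at (x=1, y=4)
  L: turn left, now facing North
  L: turn left, now facing West
  F5: move forward 1/5 (blocked), now at (x=0, y=4)
  F2: move forward 0/2 (blocked), now at (x=0, y=4)
  F3: move forward 0/3 (blocked), now at (x=0, y=4)
  F5: move forward 0/5 (blocked), now at (x=0, y=4)
  R: turn right, now facing North
  R: turn right, now facing East
Final: (x=0, y=4), facing East

Answer: Final position: (x=0, y=4), facing East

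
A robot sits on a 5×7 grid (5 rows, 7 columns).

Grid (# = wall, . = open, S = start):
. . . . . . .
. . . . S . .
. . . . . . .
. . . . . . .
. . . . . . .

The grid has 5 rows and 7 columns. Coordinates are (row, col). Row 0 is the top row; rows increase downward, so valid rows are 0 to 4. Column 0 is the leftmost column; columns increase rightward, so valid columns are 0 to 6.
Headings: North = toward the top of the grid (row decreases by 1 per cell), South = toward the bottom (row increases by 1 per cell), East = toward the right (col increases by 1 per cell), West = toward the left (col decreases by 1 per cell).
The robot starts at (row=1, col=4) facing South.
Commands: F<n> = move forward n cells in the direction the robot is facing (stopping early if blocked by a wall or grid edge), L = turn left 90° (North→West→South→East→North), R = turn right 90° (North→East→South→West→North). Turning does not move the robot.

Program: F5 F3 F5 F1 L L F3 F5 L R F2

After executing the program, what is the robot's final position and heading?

Answer: Final position: (row=0, col=4), facing North

Derivation:
Start: (row=1, col=4), facing South
  F5: move forward 3/5 (blocked), now at (row=4, col=4)
  F3: move forward 0/3 (blocked), now at (row=4, col=4)
  F5: move forward 0/5 (blocked), now at (row=4, col=4)
  F1: move forward 0/1 (blocked), now at (row=4, col=4)
  L: turn left, now facing East
  L: turn left, now facing North
  F3: move forward 3, now at (row=1, col=4)
  F5: move forward 1/5 (blocked), now at (row=0, col=4)
  L: turn left, now facing West
  R: turn right, now facing North
  F2: move forward 0/2 (blocked), now at (row=0, col=4)
Final: (row=0, col=4), facing North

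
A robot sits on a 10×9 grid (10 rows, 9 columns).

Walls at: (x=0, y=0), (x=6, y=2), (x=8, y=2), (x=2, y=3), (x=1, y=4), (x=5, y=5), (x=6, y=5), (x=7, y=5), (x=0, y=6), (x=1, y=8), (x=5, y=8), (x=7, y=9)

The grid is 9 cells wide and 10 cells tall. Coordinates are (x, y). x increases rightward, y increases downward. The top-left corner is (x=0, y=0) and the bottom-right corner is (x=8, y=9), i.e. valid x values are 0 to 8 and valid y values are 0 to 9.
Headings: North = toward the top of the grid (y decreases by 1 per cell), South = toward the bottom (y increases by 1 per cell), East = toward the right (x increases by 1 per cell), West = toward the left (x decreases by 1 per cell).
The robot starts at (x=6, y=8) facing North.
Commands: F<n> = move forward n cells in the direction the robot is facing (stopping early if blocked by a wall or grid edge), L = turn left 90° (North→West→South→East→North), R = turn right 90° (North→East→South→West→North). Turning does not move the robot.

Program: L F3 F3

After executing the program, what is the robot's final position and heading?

Answer: Final position: (x=6, y=8), facing West

Derivation:
Start: (x=6, y=8), facing North
  L: turn left, now facing West
  F3: move forward 0/3 (blocked), now at (x=6, y=8)
  F3: move forward 0/3 (blocked), now at (x=6, y=8)
Final: (x=6, y=8), facing West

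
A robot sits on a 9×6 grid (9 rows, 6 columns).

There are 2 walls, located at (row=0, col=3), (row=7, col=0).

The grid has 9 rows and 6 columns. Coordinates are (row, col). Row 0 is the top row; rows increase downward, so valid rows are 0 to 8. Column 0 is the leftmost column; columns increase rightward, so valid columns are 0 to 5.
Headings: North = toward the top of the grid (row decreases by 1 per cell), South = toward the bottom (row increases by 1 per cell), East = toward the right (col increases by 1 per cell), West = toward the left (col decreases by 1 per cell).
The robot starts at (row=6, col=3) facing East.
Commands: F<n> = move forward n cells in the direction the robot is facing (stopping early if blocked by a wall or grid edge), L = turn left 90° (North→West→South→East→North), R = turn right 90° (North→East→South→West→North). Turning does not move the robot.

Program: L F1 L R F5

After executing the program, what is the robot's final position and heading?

Answer: Final position: (row=1, col=3), facing North

Derivation:
Start: (row=6, col=3), facing East
  L: turn left, now facing North
  F1: move forward 1, now at (row=5, col=3)
  L: turn left, now facing West
  R: turn right, now facing North
  F5: move forward 4/5 (blocked), now at (row=1, col=3)
Final: (row=1, col=3), facing North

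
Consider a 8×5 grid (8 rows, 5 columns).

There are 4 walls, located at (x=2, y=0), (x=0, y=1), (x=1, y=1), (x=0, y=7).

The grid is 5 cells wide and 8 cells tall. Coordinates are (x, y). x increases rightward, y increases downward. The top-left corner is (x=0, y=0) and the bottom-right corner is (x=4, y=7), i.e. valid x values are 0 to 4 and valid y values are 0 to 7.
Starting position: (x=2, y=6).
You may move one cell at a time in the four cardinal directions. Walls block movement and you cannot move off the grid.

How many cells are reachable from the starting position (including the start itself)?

BFS flood-fill from (x=2, y=6):
  Distance 0: (x=2, y=6)
  Distance 1: (x=2, y=5), (x=1, y=6), (x=3, y=6), (x=2, y=7)
  Distance 2: (x=2, y=4), (x=1, y=5), (x=3, y=5), (x=0, y=6), (x=4, y=6), (x=1, y=7), (x=3, y=7)
  Distance 3: (x=2, y=3), (x=1, y=4), (x=3, y=4), (x=0, y=5), (x=4, y=5), (x=4, y=7)
  Distance 4: (x=2, y=2), (x=1, y=3), (x=3, y=3), (x=0, y=4), (x=4, y=4)
  Distance 5: (x=2, y=1), (x=1, y=2), (x=3, y=2), (x=0, y=3), (x=4, y=3)
  Distance 6: (x=3, y=1), (x=0, y=2), (x=4, y=2)
  Distance 7: (x=3, y=0), (x=4, y=1)
  Distance 8: (x=4, y=0)
Total reachable: 34 (grid has 36 open cells total)

Answer: Reachable cells: 34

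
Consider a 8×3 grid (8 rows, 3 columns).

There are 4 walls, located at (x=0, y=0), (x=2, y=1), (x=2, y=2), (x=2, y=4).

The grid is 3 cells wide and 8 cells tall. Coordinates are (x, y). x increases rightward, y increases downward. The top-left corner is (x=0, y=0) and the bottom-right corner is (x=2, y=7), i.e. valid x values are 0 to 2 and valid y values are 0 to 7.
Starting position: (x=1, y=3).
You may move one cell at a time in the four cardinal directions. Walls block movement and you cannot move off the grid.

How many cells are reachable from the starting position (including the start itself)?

Answer: Reachable cells: 20

Derivation:
BFS flood-fill from (x=1, y=3):
  Distance 0: (x=1, y=3)
  Distance 1: (x=1, y=2), (x=0, y=3), (x=2, y=3), (x=1, y=4)
  Distance 2: (x=1, y=1), (x=0, y=2), (x=0, y=4), (x=1, y=5)
  Distance 3: (x=1, y=0), (x=0, y=1), (x=0, y=5), (x=2, y=5), (x=1, y=6)
  Distance 4: (x=2, y=0), (x=0, y=6), (x=2, y=6), (x=1, y=7)
  Distance 5: (x=0, y=7), (x=2, y=7)
Total reachable: 20 (grid has 20 open cells total)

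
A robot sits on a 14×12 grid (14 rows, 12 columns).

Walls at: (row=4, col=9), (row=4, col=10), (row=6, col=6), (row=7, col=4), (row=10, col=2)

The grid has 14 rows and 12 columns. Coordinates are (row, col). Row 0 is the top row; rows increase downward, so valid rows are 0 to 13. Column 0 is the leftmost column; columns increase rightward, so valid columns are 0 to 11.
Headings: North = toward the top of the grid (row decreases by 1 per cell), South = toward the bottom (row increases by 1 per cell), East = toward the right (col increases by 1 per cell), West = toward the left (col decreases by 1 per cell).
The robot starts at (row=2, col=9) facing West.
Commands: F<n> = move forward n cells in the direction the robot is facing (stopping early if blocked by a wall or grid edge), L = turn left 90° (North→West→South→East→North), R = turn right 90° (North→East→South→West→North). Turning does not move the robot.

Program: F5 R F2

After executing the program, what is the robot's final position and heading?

Start: (row=2, col=9), facing West
  F5: move forward 5, now at (row=2, col=4)
  R: turn right, now facing North
  F2: move forward 2, now at (row=0, col=4)
Final: (row=0, col=4), facing North

Answer: Final position: (row=0, col=4), facing North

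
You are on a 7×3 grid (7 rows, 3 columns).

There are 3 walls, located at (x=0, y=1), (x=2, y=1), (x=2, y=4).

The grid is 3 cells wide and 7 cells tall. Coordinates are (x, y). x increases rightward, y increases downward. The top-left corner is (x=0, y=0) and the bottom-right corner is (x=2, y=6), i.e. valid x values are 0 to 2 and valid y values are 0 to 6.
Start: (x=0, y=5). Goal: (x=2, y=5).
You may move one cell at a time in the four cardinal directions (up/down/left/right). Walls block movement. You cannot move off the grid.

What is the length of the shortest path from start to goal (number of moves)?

BFS from (x=0, y=5) until reaching (x=2, y=5):
  Distance 0: (x=0, y=5)
  Distance 1: (x=0, y=4), (x=1, y=5), (x=0, y=6)
  Distance 2: (x=0, y=3), (x=1, y=4), (x=2, y=5), (x=1, y=6)  <- goal reached here
One shortest path (2 moves): (x=0, y=5) -> (x=1, y=5) -> (x=2, y=5)

Answer: Shortest path length: 2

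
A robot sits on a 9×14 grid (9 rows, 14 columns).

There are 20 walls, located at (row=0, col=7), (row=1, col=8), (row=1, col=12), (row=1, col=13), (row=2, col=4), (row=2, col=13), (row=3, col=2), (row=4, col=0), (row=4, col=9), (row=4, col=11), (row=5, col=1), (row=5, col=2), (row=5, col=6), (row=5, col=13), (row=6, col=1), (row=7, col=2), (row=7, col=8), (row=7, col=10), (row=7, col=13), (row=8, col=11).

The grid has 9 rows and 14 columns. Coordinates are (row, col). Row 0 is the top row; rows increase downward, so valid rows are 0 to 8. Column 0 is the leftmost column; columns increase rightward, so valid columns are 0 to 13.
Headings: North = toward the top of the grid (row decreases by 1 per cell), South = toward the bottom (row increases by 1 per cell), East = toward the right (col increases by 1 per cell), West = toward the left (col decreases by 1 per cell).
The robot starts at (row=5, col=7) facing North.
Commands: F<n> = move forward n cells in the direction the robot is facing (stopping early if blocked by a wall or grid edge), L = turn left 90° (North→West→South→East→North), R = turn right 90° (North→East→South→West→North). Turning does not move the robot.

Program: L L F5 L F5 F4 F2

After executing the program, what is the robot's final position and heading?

Answer: Final position: (row=8, col=10), facing East

Derivation:
Start: (row=5, col=7), facing North
  L: turn left, now facing West
  L: turn left, now facing South
  F5: move forward 3/5 (blocked), now at (row=8, col=7)
  L: turn left, now facing East
  F5: move forward 3/5 (blocked), now at (row=8, col=10)
  F4: move forward 0/4 (blocked), now at (row=8, col=10)
  F2: move forward 0/2 (blocked), now at (row=8, col=10)
Final: (row=8, col=10), facing East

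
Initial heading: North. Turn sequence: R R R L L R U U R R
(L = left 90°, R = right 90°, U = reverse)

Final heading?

Start: North
  R (right (90° clockwise)) -> East
  R (right (90° clockwise)) -> South
  R (right (90° clockwise)) -> West
  L (left (90° counter-clockwise)) -> South
  L (left (90° counter-clockwise)) -> East
  R (right (90° clockwise)) -> South
  U (U-turn (180°)) -> North
  U (U-turn (180°)) -> South
  R (right (90° clockwise)) -> West
  R (right (90° clockwise)) -> North
Final: North

Answer: Final heading: North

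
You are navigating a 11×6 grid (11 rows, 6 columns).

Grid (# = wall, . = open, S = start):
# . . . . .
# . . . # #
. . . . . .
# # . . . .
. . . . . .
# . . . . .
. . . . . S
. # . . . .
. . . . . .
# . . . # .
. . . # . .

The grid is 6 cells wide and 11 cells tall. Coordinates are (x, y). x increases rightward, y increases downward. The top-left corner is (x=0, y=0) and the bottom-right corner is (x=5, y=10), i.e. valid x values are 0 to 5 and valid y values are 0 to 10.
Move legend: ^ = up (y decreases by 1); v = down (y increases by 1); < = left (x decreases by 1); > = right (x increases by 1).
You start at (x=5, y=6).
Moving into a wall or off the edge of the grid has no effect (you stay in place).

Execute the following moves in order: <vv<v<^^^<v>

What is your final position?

Start: (x=5, y=6)
  < (left): (x=5, y=6) -> (x=4, y=6)
  v (down): (x=4, y=6) -> (x=4, y=7)
  v (down): (x=4, y=7) -> (x=4, y=8)
  < (left): (x=4, y=8) -> (x=3, y=8)
  v (down): (x=3, y=8) -> (x=3, y=9)
  < (left): (x=3, y=9) -> (x=2, y=9)
  ^ (up): (x=2, y=9) -> (x=2, y=8)
  ^ (up): (x=2, y=8) -> (x=2, y=7)
  ^ (up): (x=2, y=7) -> (x=2, y=6)
  < (left): (x=2, y=6) -> (x=1, y=6)
  v (down): blocked, stay at (x=1, y=6)
  > (right): (x=1, y=6) -> (x=2, y=6)
Final: (x=2, y=6)

Answer: Final position: (x=2, y=6)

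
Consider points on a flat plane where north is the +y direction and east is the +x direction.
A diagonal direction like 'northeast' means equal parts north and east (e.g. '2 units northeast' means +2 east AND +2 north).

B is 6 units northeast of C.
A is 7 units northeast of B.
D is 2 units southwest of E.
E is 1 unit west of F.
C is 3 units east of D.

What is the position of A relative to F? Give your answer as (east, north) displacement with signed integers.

Answer: A is at (east=13, north=11) relative to F.

Derivation:
Place F at the origin (east=0, north=0).
  E is 1 unit west of F: delta (east=-1, north=+0); E at (east=-1, north=0).
  D is 2 units southwest of E: delta (east=-2, north=-2); D at (east=-3, north=-2).
  C is 3 units east of D: delta (east=+3, north=+0); C at (east=0, north=-2).
  B is 6 units northeast of C: delta (east=+6, north=+6); B at (east=6, north=4).
  A is 7 units northeast of B: delta (east=+7, north=+7); A at (east=13, north=11).
Therefore A relative to F: (east=13, north=11).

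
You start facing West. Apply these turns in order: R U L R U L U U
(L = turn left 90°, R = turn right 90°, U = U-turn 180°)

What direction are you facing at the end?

Start: West
  R (right (90° clockwise)) -> North
  U (U-turn (180°)) -> South
  L (left (90° counter-clockwise)) -> East
  R (right (90° clockwise)) -> South
  U (U-turn (180°)) -> North
  L (left (90° counter-clockwise)) -> West
  U (U-turn (180°)) -> East
  U (U-turn (180°)) -> West
Final: West

Answer: Final heading: West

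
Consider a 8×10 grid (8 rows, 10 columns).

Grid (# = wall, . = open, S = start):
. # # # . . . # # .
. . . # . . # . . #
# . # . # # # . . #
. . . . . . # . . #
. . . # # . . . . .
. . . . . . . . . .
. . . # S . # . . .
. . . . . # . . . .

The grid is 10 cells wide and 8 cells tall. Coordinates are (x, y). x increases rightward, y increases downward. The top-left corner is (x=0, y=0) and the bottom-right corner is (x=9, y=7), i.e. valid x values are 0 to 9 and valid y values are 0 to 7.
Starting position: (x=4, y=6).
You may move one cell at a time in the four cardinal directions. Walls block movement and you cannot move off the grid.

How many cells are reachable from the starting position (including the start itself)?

BFS flood-fill from (x=4, y=6):
  Distance 0: (x=4, y=6)
  Distance 1: (x=4, y=5), (x=5, y=6), (x=4, y=7)
  Distance 2: (x=3, y=5), (x=5, y=5), (x=3, y=7)
  Distance 3: (x=5, y=4), (x=2, y=5), (x=6, y=5), (x=2, y=7)
  Distance 4: (x=5, y=3), (x=2, y=4), (x=6, y=4), (x=1, y=5), (x=7, y=5), (x=2, y=6), (x=1, y=7)
  Distance 5: (x=2, y=3), (x=4, y=3), (x=1, y=4), (x=7, y=4), (x=0, y=5), (x=8, y=5), (x=1, y=6), (x=7, y=6), (x=0, y=7)
  Distance 6: (x=1, y=3), (x=3, y=3), (x=7, y=3), (x=0, y=4), (x=8, y=4), (x=9, y=5), (x=0, y=6), (x=8, y=6), (x=7, y=7)
  Distance 7: (x=1, y=2), (x=3, y=2), (x=7, y=2), (x=0, y=3), (x=8, y=3), (x=9, y=4), (x=9, y=6), (x=6, y=7), (x=8, y=7)
  Distance 8: (x=1, y=1), (x=7, y=1), (x=8, y=2), (x=9, y=7)
  Distance 9: (x=0, y=1), (x=2, y=1), (x=8, y=1)
  Distance 10: (x=0, y=0)
Total reachable: 53 (grid has 59 open cells total)

Answer: Reachable cells: 53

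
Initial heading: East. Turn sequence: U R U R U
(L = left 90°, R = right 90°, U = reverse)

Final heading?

Start: East
  U (U-turn (180°)) -> West
  R (right (90° clockwise)) -> North
  U (U-turn (180°)) -> South
  R (right (90° clockwise)) -> West
  U (U-turn (180°)) -> East
Final: East

Answer: Final heading: East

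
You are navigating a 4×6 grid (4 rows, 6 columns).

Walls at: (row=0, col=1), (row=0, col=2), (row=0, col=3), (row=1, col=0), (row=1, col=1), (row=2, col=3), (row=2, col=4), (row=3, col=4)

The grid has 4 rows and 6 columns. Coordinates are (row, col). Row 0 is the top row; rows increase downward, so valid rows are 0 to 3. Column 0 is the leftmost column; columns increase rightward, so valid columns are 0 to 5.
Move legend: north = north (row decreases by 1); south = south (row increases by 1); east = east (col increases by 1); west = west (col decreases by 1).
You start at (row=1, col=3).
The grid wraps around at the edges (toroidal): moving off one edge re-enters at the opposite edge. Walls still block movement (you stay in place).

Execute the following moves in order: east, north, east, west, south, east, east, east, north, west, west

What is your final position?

Start: (row=1, col=3)
  east (east): (row=1, col=3) -> (row=1, col=4)
  north (north): (row=1, col=4) -> (row=0, col=4)
  east (east): (row=0, col=4) -> (row=0, col=5)
  west (west): (row=0, col=5) -> (row=0, col=4)
  south (south): (row=0, col=4) -> (row=1, col=4)
  east (east): (row=1, col=4) -> (row=1, col=5)
  east (east): blocked, stay at (row=1, col=5)
  east (east): blocked, stay at (row=1, col=5)
  north (north): (row=1, col=5) -> (row=0, col=5)
  west (west): (row=0, col=5) -> (row=0, col=4)
  west (west): blocked, stay at (row=0, col=4)
Final: (row=0, col=4)

Answer: Final position: (row=0, col=4)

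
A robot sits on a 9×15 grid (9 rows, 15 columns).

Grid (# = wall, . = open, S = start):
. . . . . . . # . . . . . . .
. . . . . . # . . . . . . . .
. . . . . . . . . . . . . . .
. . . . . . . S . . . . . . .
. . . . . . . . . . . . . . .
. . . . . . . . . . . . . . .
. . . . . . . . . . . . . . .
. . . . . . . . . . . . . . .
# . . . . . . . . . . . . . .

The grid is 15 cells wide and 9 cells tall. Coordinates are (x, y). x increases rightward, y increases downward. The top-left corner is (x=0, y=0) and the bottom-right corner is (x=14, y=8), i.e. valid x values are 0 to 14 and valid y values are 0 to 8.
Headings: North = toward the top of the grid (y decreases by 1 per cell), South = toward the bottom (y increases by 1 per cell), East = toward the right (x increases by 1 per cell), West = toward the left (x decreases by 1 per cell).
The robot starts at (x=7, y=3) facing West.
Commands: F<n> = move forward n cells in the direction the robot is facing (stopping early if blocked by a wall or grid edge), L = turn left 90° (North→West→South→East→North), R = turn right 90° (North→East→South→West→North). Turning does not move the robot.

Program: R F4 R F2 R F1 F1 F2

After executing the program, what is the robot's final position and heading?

Answer: Final position: (x=9, y=5), facing South

Derivation:
Start: (x=7, y=3), facing West
  R: turn right, now facing North
  F4: move forward 2/4 (blocked), now at (x=7, y=1)
  R: turn right, now facing East
  F2: move forward 2, now at (x=9, y=1)
  R: turn right, now facing South
  F1: move forward 1, now at (x=9, y=2)
  F1: move forward 1, now at (x=9, y=3)
  F2: move forward 2, now at (x=9, y=5)
Final: (x=9, y=5), facing South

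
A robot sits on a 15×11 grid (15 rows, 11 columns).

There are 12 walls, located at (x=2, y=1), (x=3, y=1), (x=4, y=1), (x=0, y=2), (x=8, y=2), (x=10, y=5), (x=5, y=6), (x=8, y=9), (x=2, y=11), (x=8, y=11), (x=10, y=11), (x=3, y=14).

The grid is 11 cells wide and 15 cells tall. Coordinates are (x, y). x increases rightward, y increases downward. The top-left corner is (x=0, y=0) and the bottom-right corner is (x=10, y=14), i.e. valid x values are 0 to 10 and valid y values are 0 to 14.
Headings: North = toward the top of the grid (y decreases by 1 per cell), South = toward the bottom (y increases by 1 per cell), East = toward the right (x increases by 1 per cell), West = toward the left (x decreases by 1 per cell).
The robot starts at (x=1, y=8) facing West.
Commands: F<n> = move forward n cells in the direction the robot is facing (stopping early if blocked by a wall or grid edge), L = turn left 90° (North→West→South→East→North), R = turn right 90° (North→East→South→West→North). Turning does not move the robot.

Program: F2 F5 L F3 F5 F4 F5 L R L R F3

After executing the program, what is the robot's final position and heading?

Start: (x=1, y=8), facing West
  F2: move forward 1/2 (blocked), now at (x=0, y=8)
  F5: move forward 0/5 (blocked), now at (x=0, y=8)
  L: turn left, now facing South
  F3: move forward 3, now at (x=0, y=11)
  F5: move forward 3/5 (blocked), now at (x=0, y=14)
  F4: move forward 0/4 (blocked), now at (x=0, y=14)
  F5: move forward 0/5 (blocked), now at (x=0, y=14)
  L: turn left, now facing East
  R: turn right, now facing South
  L: turn left, now facing East
  R: turn right, now facing South
  F3: move forward 0/3 (blocked), now at (x=0, y=14)
Final: (x=0, y=14), facing South

Answer: Final position: (x=0, y=14), facing South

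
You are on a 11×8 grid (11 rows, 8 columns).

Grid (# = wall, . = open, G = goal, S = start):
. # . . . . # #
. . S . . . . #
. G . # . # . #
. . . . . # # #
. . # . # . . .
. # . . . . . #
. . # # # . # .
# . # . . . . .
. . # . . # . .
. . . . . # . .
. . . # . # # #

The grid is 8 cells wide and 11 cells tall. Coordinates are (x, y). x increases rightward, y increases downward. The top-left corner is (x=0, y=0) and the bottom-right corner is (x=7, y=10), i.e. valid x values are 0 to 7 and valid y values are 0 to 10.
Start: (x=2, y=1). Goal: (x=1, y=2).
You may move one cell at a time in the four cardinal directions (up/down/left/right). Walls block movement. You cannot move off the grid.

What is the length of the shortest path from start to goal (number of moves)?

Answer: Shortest path length: 2

Derivation:
BFS from (x=2, y=1) until reaching (x=1, y=2):
  Distance 0: (x=2, y=1)
  Distance 1: (x=2, y=0), (x=1, y=1), (x=3, y=1), (x=2, y=2)
  Distance 2: (x=3, y=0), (x=0, y=1), (x=4, y=1), (x=1, y=2), (x=2, y=3)  <- goal reached here
One shortest path (2 moves): (x=2, y=1) -> (x=1, y=1) -> (x=1, y=2)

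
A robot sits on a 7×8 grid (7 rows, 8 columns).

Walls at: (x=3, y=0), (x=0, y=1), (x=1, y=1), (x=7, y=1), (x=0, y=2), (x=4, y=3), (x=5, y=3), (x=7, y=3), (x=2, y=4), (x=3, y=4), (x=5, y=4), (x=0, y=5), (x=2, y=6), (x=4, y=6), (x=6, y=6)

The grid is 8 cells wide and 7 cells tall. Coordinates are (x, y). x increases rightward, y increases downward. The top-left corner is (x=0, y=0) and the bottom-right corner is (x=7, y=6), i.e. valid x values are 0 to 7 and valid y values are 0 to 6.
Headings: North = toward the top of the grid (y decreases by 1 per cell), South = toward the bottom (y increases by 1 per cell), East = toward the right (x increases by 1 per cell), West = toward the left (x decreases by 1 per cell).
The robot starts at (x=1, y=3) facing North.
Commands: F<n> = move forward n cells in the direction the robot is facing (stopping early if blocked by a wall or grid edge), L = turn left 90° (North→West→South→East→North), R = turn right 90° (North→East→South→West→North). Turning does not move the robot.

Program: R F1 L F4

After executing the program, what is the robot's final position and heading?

Start: (x=1, y=3), facing North
  R: turn right, now facing East
  F1: move forward 1, now at (x=2, y=3)
  L: turn left, now facing North
  F4: move forward 3/4 (blocked), now at (x=2, y=0)
Final: (x=2, y=0), facing North

Answer: Final position: (x=2, y=0), facing North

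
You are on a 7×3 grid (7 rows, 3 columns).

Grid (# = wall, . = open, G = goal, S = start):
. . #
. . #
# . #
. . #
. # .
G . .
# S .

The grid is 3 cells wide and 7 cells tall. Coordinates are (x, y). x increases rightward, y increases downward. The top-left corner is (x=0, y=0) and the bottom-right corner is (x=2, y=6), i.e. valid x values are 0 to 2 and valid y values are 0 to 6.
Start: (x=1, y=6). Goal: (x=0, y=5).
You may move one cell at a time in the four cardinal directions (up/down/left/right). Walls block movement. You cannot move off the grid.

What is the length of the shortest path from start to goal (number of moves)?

Answer: Shortest path length: 2

Derivation:
BFS from (x=1, y=6) until reaching (x=0, y=5):
  Distance 0: (x=1, y=6)
  Distance 1: (x=1, y=5), (x=2, y=6)
  Distance 2: (x=0, y=5), (x=2, y=5)  <- goal reached here
One shortest path (2 moves): (x=1, y=6) -> (x=1, y=5) -> (x=0, y=5)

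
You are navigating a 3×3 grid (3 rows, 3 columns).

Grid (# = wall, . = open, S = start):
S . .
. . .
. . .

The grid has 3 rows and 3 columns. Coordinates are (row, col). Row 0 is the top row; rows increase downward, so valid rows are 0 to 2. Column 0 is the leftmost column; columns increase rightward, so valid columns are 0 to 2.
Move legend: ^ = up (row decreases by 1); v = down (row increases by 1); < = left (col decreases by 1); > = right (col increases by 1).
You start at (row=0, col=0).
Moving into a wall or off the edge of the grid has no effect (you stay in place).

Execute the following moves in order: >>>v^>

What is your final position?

Start: (row=0, col=0)
  > (right): (row=0, col=0) -> (row=0, col=1)
  > (right): (row=0, col=1) -> (row=0, col=2)
  > (right): blocked, stay at (row=0, col=2)
  v (down): (row=0, col=2) -> (row=1, col=2)
  ^ (up): (row=1, col=2) -> (row=0, col=2)
  > (right): blocked, stay at (row=0, col=2)
Final: (row=0, col=2)

Answer: Final position: (row=0, col=2)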